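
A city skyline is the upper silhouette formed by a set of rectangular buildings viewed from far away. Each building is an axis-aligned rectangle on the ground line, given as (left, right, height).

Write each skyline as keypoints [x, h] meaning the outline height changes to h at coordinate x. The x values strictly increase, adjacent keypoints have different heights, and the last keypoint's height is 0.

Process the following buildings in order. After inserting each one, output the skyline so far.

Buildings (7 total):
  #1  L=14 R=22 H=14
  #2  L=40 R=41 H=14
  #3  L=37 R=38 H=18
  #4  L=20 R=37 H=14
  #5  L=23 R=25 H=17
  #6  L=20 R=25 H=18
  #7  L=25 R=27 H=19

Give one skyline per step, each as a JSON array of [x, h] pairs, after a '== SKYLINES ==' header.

== SKYLINES ==
[[14,14],[22,0]]
[[14,14],[22,0],[40,14],[41,0]]
[[14,14],[22,0],[37,18],[38,0],[40,14],[41,0]]
[[14,14],[37,18],[38,0],[40,14],[41,0]]
[[14,14],[23,17],[25,14],[37,18],[38,0],[40,14],[41,0]]
[[14,14],[20,18],[25,14],[37,18],[38,0],[40,14],[41,0]]
[[14,14],[20,18],[25,19],[27,14],[37,18],[38,0],[40,14],[41,0]]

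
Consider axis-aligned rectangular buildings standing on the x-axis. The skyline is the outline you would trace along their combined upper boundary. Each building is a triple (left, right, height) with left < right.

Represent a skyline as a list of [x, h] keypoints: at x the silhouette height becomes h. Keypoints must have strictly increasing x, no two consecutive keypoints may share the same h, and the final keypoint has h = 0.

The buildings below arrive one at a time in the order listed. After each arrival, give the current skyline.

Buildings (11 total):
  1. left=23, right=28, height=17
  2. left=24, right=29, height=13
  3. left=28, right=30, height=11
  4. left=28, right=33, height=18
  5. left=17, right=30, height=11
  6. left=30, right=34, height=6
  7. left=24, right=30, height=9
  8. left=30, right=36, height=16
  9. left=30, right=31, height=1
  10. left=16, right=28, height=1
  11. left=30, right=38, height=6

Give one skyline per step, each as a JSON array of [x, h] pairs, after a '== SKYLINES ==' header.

== SKYLINES ==
[[23,17],[28,0]]
[[23,17],[28,13],[29,0]]
[[23,17],[28,13],[29,11],[30,0]]
[[23,17],[28,18],[33,0]]
[[17,11],[23,17],[28,18],[33,0]]
[[17,11],[23,17],[28,18],[33,6],[34,0]]
[[17,11],[23,17],[28,18],[33,6],[34,0]]
[[17,11],[23,17],[28,18],[33,16],[36,0]]
[[17,11],[23,17],[28,18],[33,16],[36,0]]
[[16,1],[17,11],[23,17],[28,18],[33,16],[36,0]]
[[16,1],[17,11],[23,17],[28,18],[33,16],[36,6],[38,0]]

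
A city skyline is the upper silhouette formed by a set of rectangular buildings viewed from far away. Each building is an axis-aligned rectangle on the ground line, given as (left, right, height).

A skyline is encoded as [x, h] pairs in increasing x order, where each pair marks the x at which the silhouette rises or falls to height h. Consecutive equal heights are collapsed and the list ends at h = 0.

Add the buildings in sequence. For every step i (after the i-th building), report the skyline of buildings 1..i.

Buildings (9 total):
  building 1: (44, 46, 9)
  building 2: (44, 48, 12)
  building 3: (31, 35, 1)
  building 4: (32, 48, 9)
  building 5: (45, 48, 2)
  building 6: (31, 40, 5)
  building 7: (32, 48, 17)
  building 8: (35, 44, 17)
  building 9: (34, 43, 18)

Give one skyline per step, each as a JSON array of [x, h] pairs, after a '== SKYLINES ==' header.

== SKYLINES ==
[[44,9],[46,0]]
[[44,12],[48,0]]
[[31,1],[35,0],[44,12],[48,0]]
[[31,1],[32,9],[44,12],[48,0]]
[[31,1],[32,9],[44,12],[48,0]]
[[31,5],[32,9],[44,12],[48,0]]
[[31,5],[32,17],[48,0]]
[[31,5],[32,17],[48,0]]
[[31,5],[32,17],[34,18],[43,17],[48,0]]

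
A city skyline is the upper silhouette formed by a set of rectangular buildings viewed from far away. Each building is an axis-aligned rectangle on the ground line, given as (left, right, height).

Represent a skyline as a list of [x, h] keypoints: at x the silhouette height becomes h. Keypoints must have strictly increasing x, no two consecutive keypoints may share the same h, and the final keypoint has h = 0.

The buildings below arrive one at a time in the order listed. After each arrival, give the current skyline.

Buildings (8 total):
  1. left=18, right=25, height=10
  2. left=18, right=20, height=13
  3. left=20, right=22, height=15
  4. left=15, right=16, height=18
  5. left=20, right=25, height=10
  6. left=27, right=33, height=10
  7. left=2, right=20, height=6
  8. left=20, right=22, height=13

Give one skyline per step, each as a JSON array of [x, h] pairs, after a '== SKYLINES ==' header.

== SKYLINES ==
[[18,10],[25,0]]
[[18,13],[20,10],[25,0]]
[[18,13],[20,15],[22,10],[25,0]]
[[15,18],[16,0],[18,13],[20,15],[22,10],[25,0]]
[[15,18],[16,0],[18,13],[20,15],[22,10],[25,0]]
[[15,18],[16,0],[18,13],[20,15],[22,10],[25,0],[27,10],[33,0]]
[[2,6],[15,18],[16,6],[18,13],[20,15],[22,10],[25,0],[27,10],[33,0]]
[[2,6],[15,18],[16,6],[18,13],[20,15],[22,10],[25,0],[27,10],[33,0]]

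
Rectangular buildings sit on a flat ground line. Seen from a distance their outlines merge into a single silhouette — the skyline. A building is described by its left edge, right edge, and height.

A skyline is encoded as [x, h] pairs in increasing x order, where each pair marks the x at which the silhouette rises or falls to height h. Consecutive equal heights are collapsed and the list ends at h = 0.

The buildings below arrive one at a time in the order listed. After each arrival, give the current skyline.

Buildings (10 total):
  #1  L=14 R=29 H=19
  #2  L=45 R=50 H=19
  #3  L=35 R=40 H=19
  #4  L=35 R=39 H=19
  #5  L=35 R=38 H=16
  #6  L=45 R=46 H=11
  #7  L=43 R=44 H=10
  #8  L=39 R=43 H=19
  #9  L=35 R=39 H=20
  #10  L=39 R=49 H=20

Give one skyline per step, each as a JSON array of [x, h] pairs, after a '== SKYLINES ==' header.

== SKYLINES ==
[[14,19],[29,0]]
[[14,19],[29,0],[45,19],[50,0]]
[[14,19],[29,0],[35,19],[40,0],[45,19],[50,0]]
[[14,19],[29,0],[35,19],[40,0],[45,19],[50,0]]
[[14,19],[29,0],[35,19],[40,0],[45,19],[50,0]]
[[14,19],[29,0],[35,19],[40,0],[45,19],[50,0]]
[[14,19],[29,0],[35,19],[40,0],[43,10],[44,0],[45,19],[50,0]]
[[14,19],[29,0],[35,19],[43,10],[44,0],[45,19],[50,0]]
[[14,19],[29,0],[35,20],[39,19],[43,10],[44,0],[45,19],[50,0]]
[[14,19],[29,0],[35,20],[49,19],[50,0]]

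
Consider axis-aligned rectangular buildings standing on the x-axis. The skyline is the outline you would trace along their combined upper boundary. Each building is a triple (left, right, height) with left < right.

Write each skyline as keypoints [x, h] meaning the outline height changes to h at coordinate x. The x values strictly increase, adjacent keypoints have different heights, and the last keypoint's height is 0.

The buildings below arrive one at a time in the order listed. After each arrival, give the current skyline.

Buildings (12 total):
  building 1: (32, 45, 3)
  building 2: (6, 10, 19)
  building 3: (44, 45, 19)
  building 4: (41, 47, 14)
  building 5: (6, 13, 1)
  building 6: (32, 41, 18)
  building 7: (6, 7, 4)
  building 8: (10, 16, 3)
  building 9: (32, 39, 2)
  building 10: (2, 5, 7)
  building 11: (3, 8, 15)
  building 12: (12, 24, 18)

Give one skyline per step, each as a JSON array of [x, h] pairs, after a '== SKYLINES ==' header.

== SKYLINES ==
[[32,3],[45,0]]
[[6,19],[10,0],[32,3],[45,0]]
[[6,19],[10,0],[32,3],[44,19],[45,0]]
[[6,19],[10,0],[32,3],[41,14],[44,19],[45,14],[47,0]]
[[6,19],[10,1],[13,0],[32,3],[41,14],[44,19],[45,14],[47,0]]
[[6,19],[10,1],[13,0],[32,18],[41,14],[44,19],[45,14],[47,0]]
[[6,19],[10,1],[13,0],[32,18],[41,14],[44,19],[45,14],[47,0]]
[[6,19],[10,3],[16,0],[32,18],[41,14],[44,19],[45,14],[47,0]]
[[6,19],[10,3],[16,0],[32,18],[41,14],[44,19],[45,14],[47,0]]
[[2,7],[5,0],[6,19],[10,3],[16,0],[32,18],[41,14],[44,19],[45,14],[47,0]]
[[2,7],[3,15],[6,19],[10,3],[16,0],[32,18],[41,14],[44,19],[45,14],[47,0]]
[[2,7],[3,15],[6,19],[10,3],[12,18],[24,0],[32,18],[41,14],[44,19],[45,14],[47,0]]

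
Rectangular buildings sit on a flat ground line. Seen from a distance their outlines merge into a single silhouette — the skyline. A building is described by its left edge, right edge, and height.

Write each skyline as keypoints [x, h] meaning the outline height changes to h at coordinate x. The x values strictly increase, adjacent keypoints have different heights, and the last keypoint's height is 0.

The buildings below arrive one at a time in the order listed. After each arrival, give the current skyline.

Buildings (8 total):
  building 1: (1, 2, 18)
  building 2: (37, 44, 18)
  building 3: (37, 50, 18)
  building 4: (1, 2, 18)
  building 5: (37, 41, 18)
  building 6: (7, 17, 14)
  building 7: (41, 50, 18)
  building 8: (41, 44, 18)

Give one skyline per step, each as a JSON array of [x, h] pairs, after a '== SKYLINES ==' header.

== SKYLINES ==
[[1,18],[2,0]]
[[1,18],[2,0],[37,18],[44,0]]
[[1,18],[2,0],[37,18],[50,0]]
[[1,18],[2,0],[37,18],[50,0]]
[[1,18],[2,0],[37,18],[50,0]]
[[1,18],[2,0],[7,14],[17,0],[37,18],[50,0]]
[[1,18],[2,0],[7,14],[17,0],[37,18],[50,0]]
[[1,18],[2,0],[7,14],[17,0],[37,18],[50,0]]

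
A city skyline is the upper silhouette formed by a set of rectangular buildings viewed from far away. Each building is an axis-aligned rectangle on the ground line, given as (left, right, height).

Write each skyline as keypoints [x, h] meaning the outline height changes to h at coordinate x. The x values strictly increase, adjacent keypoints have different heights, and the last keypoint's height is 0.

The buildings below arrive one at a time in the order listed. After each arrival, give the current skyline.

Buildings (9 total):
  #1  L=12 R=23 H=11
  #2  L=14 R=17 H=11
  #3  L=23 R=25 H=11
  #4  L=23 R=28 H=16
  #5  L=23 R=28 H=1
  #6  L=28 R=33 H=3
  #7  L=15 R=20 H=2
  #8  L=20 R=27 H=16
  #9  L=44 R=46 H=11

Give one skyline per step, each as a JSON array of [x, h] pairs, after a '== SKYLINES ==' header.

== SKYLINES ==
[[12,11],[23,0]]
[[12,11],[23,0]]
[[12,11],[25,0]]
[[12,11],[23,16],[28,0]]
[[12,11],[23,16],[28,0]]
[[12,11],[23,16],[28,3],[33,0]]
[[12,11],[23,16],[28,3],[33,0]]
[[12,11],[20,16],[28,3],[33,0]]
[[12,11],[20,16],[28,3],[33,0],[44,11],[46,0]]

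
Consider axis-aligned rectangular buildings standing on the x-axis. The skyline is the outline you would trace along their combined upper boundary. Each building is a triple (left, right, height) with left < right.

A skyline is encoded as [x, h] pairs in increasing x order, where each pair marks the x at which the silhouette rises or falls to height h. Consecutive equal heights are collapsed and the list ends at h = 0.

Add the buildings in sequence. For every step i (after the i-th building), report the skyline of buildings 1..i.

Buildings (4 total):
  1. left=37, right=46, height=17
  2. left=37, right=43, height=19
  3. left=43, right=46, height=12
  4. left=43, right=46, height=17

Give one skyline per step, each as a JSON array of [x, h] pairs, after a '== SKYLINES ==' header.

== SKYLINES ==
[[37,17],[46,0]]
[[37,19],[43,17],[46,0]]
[[37,19],[43,17],[46,0]]
[[37,19],[43,17],[46,0]]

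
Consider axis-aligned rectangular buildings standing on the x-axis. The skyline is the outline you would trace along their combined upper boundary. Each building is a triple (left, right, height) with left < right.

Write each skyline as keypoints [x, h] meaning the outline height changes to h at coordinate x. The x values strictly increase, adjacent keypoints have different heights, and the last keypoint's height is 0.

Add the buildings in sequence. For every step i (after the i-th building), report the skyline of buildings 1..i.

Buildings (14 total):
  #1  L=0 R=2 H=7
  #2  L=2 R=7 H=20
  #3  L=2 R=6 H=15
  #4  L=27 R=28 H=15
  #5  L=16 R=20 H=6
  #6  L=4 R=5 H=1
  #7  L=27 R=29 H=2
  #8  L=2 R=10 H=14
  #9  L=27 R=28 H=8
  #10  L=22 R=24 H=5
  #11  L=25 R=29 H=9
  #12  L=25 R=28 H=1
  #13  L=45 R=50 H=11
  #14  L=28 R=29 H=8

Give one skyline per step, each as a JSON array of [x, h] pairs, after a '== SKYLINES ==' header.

== SKYLINES ==
[[0,7],[2,0]]
[[0,7],[2,20],[7,0]]
[[0,7],[2,20],[7,0]]
[[0,7],[2,20],[7,0],[27,15],[28,0]]
[[0,7],[2,20],[7,0],[16,6],[20,0],[27,15],[28,0]]
[[0,7],[2,20],[7,0],[16,6],[20,0],[27,15],[28,0]]
[[0,7],[2,20],[7,0],[16,6],[20,0],[27,15],[28,2],[29,0]]
[[0,7],[2,20],[7,14],[10,0],[16,6],[20,0],[27,15],[28,2],[29,0]]
[[0,7],[2,20],[7,14],[10,0],[16,6],[20,0],[27,15],[28,2],[29,0]]
[[0,7],[2,20],[7,14],[10,0],[16,6],[20,0],[22,5],[24,0],[27,15],[28,2],[29,0]]
[[0,7],[2,20],[7,14],[10,0],[16,6],[20,0],[22,5],[24,0],[25,9],[27,15],[28,9],[29,0]]
[[0,7],[2,20],[7,14],[10,0],[16,6],[20,0],[22,5],[24,0],[25,9],[27,15],[28,9],[29,0]]
[[0,7],[2,20],[7,14],[10,0],[16,6],[20,0],[22,5],[24,0],[25,9],[27,15],[28,9],[29,0],[45,11],[50,0]]
[[0,7],[2,20],[7,14],[10,0],[16,6],[20,0],[22,5],[24,0],[25,9],[27,15],[28,9],[29,0],[45,11],[50,0]]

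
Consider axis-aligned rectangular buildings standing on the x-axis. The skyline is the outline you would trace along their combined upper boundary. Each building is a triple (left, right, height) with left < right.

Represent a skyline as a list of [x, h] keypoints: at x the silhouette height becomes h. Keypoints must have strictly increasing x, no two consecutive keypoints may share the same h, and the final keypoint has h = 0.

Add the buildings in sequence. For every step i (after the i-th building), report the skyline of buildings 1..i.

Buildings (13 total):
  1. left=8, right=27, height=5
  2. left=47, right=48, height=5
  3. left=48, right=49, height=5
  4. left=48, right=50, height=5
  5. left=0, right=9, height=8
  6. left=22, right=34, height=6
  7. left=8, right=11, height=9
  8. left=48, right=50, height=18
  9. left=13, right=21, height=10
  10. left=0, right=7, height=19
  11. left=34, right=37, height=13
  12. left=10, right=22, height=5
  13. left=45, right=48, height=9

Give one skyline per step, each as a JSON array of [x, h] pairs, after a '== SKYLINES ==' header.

== SKYLINES ==
[[8,5],[27,0]]
[[8,5],[27,0],[47,5],[48,0]]
[[8,5],[27,0],[47,5],[49,0]]
[[8,5],[27,0],[47,5],[50,0]]
[[0,8],[9,5],[27,0],[47,5],[50,0]]
[[0,8],[9,5],[22,6],[34,0],[47,5],[50,0]]
[[0,8],[8,9],[11,5],[22,6],[34,0],[47,5],[50,0]]
[[0,8],[8,9],[11,5],[22,6],[34,0],[47,5],[48,18],[50,0]]
[[0,8],[8,9],[11,5],[13,10],[21,5],[22,6],[34,0],[47,5],[48,18],[50,0]]
[[0,19],[7,8],[8,9],[11,5],[13,10],[21,5],[22,6],[34,0],[47,5],[48,18],[50,0]]
[[0,19],[7,8],[8,9],[11,5],[13,10],[21,5],[22,6],[34,13],[37,0],[47,5],[48,18],[50,0]]
[[0,19],[7,8],[8,9],[11,5],[13,10],[21,5],[22,6],[34,13],[37,0],[47,5],[48,18],[50,0]]
[[0,19],[7,8],[8,9],[11,5],[13,10],[21,5],[22,6],[34,13],[37,0],[45,9],[48,18],[50,0]]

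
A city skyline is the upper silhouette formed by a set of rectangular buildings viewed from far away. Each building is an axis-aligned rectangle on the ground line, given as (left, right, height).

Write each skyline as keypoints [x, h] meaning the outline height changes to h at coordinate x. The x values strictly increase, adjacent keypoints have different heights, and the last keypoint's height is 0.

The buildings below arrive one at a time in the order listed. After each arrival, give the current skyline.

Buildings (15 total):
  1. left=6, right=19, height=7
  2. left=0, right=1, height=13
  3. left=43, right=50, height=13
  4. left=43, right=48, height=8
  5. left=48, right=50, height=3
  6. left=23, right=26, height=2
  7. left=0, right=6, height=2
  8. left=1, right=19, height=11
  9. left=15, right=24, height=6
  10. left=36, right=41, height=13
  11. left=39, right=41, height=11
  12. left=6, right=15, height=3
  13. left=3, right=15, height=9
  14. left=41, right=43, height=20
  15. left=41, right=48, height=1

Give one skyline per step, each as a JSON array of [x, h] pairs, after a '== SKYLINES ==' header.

== SKYLINES ==
[[6,7],[19,0]]
[[0,13],[1,0],[6,7],[19,0]]
[[0,13],[1,0],[6,7],[19,0],[43,13],[50,0]]
[[0,13],[1,0],[6,7],[19,0],[43,13],[50,0]]
[[0,13],[1,0],[6,7],[19,0],[43,13],[50,0]]
[[0,13],[1,0],[6,7],[19,0],[23,2],[26,0],[43,13],[50,0]]
[[0,13],[1,2],[6,7],[19,0],[23,2],[26,0],[43,13],[50,0]]
[[0,13],[1,11],[19,0],[23,2],[26,0],[43,13],[50,0]]
[[0,13],[1,11],[19,6],[24,2],[26,0],[43,13],[50,0]]
[[0,13],[1,11],[19,6],[24,2],[26,0],[36,13],[41,0],[43,13],[50,0]]
[[0,13],[1,11],[19,6],[24,2],[26,0],[36,13],[41,0],[43,13],[50,0]]
[[0,13],[1,11],[19,6],[24,2],[26,0],[36,13],[41,0],[43,13],[50,0]]
[[0,13],[1,11],[19,6],[24,2],[26,0],[36,13],[41,0],[43,13],[50,0]]
[[0,13],[1,11],[19,6],[24,2],[26,0],[36,13],[41,20],[43,13],[50,0]]
[[0,13],[1,11],[19,6],[24,2],[26,0],[36,13],[41,20],[43,13],[50,0]]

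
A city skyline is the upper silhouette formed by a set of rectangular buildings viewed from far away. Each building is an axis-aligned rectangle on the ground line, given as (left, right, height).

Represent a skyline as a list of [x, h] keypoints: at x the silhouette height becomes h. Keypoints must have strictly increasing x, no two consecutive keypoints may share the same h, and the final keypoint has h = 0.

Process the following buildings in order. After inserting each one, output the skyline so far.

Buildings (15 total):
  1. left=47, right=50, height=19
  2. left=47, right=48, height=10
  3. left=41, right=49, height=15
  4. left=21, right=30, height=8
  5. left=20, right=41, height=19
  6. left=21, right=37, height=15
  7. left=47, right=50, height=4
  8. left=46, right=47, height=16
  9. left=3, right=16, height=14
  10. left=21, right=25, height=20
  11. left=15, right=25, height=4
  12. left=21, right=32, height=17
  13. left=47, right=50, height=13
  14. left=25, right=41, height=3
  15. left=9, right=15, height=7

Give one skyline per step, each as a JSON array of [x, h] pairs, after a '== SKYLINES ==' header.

== SKYLINES ==
[[47,19],[50,0]]
[[47,19],[50,0]]
[[41,15],[47,19],[50,0]]
[[21,8],[30,0],[41,15],[47,19],[50,0]]
[[20,19],[41,15],[47,19],[50,0]]
[[20,19],[41,15],[47,19],[50,0]]
[[20,19],[41,15],[47,19],[50,0]]
[[20,19],[41,15],[46,16],[47,19],[50,0]]
[[3,14],[16,0],[20,19],[41,15],[46,16],[47,19],[50,0]]
[[3,14],[16,0],[20,19],[21,20],[25,19],[41,15],[46,16],[47,19],[50,0]]
[[3,14],[16,4],[20,19],[21,20],[25,19],[41,15],[46,16],[47,19],[50,0]]
[[3,14],[16,4],[20,19],[21,20],[25,19],[41,15],[46,16],[47,19],[50,0]]
[[3,14],[16,4],[20,19],[21,20],[25,19],[41,15],[46,16],[47,19],[50,0]]
[[3,14],[16,4],[20,19],[21,20],[25,19],[41,15],[46,16],[47,19],[50,0]]
[[3,14],[16,4],[20,19],[21,20],[25,19],[41,15],[46,16],[47,19],[50,0]]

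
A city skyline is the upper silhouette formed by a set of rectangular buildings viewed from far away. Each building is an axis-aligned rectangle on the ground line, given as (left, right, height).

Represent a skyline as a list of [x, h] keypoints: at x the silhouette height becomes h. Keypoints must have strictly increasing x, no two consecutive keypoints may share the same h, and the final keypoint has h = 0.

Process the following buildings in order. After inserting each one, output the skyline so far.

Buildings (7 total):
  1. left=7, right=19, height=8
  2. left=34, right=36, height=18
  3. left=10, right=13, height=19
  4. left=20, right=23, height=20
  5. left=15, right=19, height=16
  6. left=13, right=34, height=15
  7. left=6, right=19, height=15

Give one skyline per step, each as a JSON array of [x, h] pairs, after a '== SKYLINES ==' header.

== SKYLINES ==
[[7,8],[19,0]]
[[7,8],[19,0],[34,18],[36,0]]
[[7,8],[10,19],[13,8],[19,0],[34,18],[36,0]]
[[7,8],[10,19],[13,8],[19,0],[20,20],[23,0],[34,18],[36,0]]
[[7,8],[10,19],[13,8],[15,16],[19,0],[20,20],[23,0],[34,18],[36,0]]
[[7,8],[10,19],[13,15],[15,16],[19,15],[20,20],[23,15],[34,18],[36,0]]
[[6,15],[10,19],[13,15],[15,16],[19,15],[20,20],[23,15],[34,18],[36,0]]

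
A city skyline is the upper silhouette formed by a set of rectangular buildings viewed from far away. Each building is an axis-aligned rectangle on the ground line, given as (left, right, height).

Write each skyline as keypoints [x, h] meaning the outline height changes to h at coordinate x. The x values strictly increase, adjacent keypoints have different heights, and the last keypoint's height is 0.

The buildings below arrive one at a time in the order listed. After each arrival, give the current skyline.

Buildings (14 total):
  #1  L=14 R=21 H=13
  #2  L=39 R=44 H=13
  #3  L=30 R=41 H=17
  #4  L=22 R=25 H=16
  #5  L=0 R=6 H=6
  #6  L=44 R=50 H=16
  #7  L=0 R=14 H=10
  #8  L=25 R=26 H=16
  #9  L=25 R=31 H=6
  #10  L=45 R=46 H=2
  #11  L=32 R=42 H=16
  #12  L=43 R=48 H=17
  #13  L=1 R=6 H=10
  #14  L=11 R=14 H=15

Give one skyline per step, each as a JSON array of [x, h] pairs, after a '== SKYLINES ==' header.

== SKYLINES ==
[[14,13],[21,0]]
[[14,13],[21,0],[39,13],[44,0]]
[[14,13],[21,0],[30,17],[41,13],[44,0]]
[[14,13],[21,0],[22,16],[25,0],[30,17],[41,13],[44,0]]
[[0,6],[6,0],[14,13],[21,0],[22,16],[25,0],[30,17],[41,13],[44,0]]
[[0,6],[6,0],[14,13],[21,0],[22,16],[25,0],[30,17],[41,13],[44,16],[50,0]]
[[0,10],[14,13],[21,0],[22,16],[25,0],[30,17],[41,13],[44,16],[50,0]]
[[0,10],[14,13],[21,0],[22,16],[26,0],[30,17],[41,13],[44,16],[50,0]]
[[0,10],[14,13],[21,0],[22,16],[26,6],[30,17],[41,13],[44,16],[50,0]]
[[0,10],[14,13],[21,0],[22,16],[26,6],[30,17],[41,13],[44,16],[50,0]]
[[0,10],[14,13],[21,0],[22,16],[26,6],[30,17],[41,16],[42,13],[44,16],[50,0]]
[[0,10],[14,13],[21,0],[22,16],[26,6],[30,17],[41,16],[42,13],[43,17],[48,16],[50,0]]
[[0,10],[14,13],[21,0],[22,16],[26,6],[30,17],[41,16],[42,13],[43,17],[48,16],[50,0]]
[[0,10],[11,15],[14,13],[21,0],[22,16],[26,6],[30,17],[41,16],[42,13],[43,17],[48,16],[50,0]]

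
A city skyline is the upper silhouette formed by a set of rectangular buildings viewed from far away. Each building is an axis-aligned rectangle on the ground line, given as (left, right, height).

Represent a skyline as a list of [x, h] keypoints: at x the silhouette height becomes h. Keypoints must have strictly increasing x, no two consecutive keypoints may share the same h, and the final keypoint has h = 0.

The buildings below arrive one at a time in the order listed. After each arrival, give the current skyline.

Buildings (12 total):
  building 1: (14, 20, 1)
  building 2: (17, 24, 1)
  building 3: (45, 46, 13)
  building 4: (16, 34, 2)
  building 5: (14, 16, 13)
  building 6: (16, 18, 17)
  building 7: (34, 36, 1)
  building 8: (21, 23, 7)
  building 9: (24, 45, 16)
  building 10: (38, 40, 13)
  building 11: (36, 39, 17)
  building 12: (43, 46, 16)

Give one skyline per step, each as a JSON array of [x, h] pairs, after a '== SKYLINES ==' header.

== SKYLINES ==
[[14,1],[20,0]]
[[14,1],[24,0]]
[[14,1],[24,0],[45,13],[46,0]]
[[14,1],[16,2],[34,0],[45,13],[46,0]]
[[14,13],[16,2],[34,0],[45,13],[46,0]]
[[14,13],[16,17],[18,2],[34,0],[45,13],[46,0]]
[[14,13],[16,17],[18,2],[34,1],[36,0],[45,13],[46,0]]
[[14,13],[16,17],[18,2],[21,7],[23,2],[34,1],[36,0],[45,13],[46,0]]
[[14,13],[16,17],[18,2],[21,7],[23,2],[24,16],[45,13],[46,0]]
[[14,13],[16,17],[18,2],[21,7],[23,2],[24,16],[45,13],[46,0]]
[[14,13],[16,17],[18,2],[21,7],[23,2],[24,16],[36,17],[39,16],[45,13],[46,0]]
[[14,13],[16,17],[18,2],[21,7],[23,2],[24,16],[36,17],[39,16],[46,0]]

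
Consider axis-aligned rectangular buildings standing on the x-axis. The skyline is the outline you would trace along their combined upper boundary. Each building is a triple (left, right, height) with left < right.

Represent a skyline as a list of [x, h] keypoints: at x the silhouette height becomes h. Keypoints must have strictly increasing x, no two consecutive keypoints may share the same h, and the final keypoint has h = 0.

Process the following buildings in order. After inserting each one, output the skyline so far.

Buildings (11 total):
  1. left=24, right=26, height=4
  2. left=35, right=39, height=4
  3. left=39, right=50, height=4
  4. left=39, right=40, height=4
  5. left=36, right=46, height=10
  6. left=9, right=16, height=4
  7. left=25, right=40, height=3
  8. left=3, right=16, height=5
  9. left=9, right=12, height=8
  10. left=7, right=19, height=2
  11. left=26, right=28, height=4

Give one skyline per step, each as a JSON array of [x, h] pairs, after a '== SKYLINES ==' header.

== SKYLINES ==
[[24,4],[26,0]]
[[24,4],[26,0],[35,4],[39,0]]
[[24,4],[26,0],[35,4],[50,0]]
[[24,4],[26,0],[35,4],[50,0]]
[[24,4],[26,0],[35,4],[36,10],[46,4],[50,0]]
[[9,4],[16,0],[24,4],[26,0],[35,4],[36,10],[46,4],[50,0]]
[[9,4],[16,0],[24,4],[26,3],[35,4],[36,10],[46,4],[50,0]]
[[3,5],[16,0],[24,4],[26,3],[35,4],[36,10],[46,4],[50,0]]
[[3,5],[9,8],[12,5],[16,0],[24,4],[26,3],[35,4],[36,10],[46,4],[50,0]]
[[3,5],[9,8],[12,5],[16,2],[19,0],[24,4],[26,3],[35,4],[36,10],[46,4],[50,0]]
[[3,5],[9,8],[12,5],[16,2],[19,0],[24,4],[28,3],[35,4],[36,10],[46,4],[50,0]]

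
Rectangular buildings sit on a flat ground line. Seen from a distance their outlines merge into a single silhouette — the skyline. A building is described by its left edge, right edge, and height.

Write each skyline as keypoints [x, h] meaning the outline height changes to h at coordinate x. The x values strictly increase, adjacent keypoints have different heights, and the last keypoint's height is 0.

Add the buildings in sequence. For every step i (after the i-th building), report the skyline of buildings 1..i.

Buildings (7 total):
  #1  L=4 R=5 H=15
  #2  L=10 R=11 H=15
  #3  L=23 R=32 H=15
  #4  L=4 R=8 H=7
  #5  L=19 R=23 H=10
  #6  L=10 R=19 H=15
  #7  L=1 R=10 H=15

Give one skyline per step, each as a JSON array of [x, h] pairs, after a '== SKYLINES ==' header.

== SKYLINES ==
[[4,15],[5,0]]
[[4,15],[5,0],[10,15],[11,0]]
[[4,15],[5,0],[10,15],[11,0],[23,15],[32,0]]
[[4,15],[5,7],[8,0],[10,15],[11,0],[23,15],[32,0]]
[[4,15],[5,7],[8,0],[10,15],[11,0],[19,10],[23,15],[32,0]]
[[4,15],[5,7],[8,0],[10,15],[19,10],[23,15],[32,0]]
[[1,15],[19,10],[23,15],[32,0]]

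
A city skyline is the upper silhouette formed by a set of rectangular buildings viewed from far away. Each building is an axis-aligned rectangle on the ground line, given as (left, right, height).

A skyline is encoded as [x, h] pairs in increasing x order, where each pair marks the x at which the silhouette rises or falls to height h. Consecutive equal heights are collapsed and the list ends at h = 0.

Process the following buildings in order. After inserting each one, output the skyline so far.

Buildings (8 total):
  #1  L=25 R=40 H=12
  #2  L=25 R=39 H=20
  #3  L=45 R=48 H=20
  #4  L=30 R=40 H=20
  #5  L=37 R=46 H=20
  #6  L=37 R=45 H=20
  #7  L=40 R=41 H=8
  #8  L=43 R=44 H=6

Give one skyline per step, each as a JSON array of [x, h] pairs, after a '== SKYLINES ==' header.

== SKYLINES ==
[[25,12],[40,0]]
[[25,20],[39,12],[40,0]]
[[25,20],[39,12],[40,0],[45,20],[48,0]]
[[25,20],[40,0],[45,20],[48,0]]
[[25,20],[48,0]]
[[25,20],[48,0]]
[[25,20],[48,0]]
[[25,20],[48,0]]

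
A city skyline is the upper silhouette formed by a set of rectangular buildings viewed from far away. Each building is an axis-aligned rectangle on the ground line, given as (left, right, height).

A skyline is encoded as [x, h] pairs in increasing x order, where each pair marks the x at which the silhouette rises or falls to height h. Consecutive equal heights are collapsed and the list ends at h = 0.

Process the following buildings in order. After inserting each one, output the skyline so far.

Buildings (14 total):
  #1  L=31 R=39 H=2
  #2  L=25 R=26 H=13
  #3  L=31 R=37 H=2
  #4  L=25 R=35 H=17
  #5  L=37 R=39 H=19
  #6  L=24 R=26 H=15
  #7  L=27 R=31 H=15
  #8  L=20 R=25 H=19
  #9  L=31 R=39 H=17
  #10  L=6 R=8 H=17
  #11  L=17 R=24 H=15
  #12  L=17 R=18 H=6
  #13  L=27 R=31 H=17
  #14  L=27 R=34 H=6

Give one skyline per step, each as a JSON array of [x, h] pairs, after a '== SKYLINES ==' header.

== SKYLINES ==
[[31,2],[39,0]]
[[25,13],[26,0],[31,2],[39,0]]
[[25,13],[26,0],[31,2],[39,0]]
[[25,17],[35,2],[39,0]]
[[25,17],[35,2],[37,19],[39,0]]
[[24,15],[25,17],[35,2],[37,19],[39,0]]
[[24,15],[25,17],[35,2],[37,19],[39,0]]
[[20,19],[25,17],[35,2],[37,19],[39,0]]
[[20,19],[25,17],[37,19],[39,0]]
[[6,17],[8,0],[20,19],[25,17],[37,19],[39,0]]
[[6,17],[8,0],[17,15],[20,19],[25,17],[37,19],[39,0]]
[[6,17],[8,0],[17,15],[20,19],[25,17],[37,19],[39,0]]
[[6,17],[8,0],[17,15],[20,19],[25,17],[37,19],[39,0]]
[[6,17],[8,0],[17,15],[20,19],[25,17],[37,19],[39,0]]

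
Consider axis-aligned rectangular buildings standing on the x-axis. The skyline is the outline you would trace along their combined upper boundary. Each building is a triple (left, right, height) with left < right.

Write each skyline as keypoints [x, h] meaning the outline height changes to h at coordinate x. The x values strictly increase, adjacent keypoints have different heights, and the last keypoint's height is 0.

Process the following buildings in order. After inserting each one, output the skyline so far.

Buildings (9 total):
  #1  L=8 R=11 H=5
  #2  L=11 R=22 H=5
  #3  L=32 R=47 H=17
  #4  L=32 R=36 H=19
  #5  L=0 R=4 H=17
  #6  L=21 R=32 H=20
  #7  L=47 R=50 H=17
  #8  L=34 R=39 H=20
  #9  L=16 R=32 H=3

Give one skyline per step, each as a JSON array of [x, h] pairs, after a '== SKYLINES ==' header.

== SKYLINES ==
[[8,5],[11,0]]
[[8,5],[22,0]]
[[8,5],[22,0],[32,17],[47,0]]
[[8,5],[22,0],[32,19],[36,17],[47,0]]
[[0,17],[4,0],[8,5],[22,0],[32,19],[36,17],[47,0]]
[[0,17],[4,0],[8,5],[21,20],[32,19],[36,17],[47,0]]
[[0,17],[4,0],[8,5],[21,20],[32,19],[36,17],[50,0]]
[[0,17],[4,0],[8,5],[21,20],[32,19],[34,20],[39,17],[50,0]]
[[0,17],[4,0],[8,5],[21,20],[32,19],[34,20],[39,17],[50,0]]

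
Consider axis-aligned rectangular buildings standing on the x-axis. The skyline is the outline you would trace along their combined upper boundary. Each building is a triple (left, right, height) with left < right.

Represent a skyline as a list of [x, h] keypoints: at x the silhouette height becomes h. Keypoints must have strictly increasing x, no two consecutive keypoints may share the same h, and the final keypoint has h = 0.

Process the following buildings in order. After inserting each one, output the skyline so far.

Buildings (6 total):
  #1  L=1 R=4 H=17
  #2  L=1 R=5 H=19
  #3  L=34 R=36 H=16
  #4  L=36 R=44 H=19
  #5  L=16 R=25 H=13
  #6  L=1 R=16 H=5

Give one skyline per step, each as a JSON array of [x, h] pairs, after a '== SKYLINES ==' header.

== SKYLINES ==
[[1,17],[4,0]]
[[1,19],[5,0]]
[[1,19],[5,0],[34,16],[36,0]]
[[1,19],[5,0],[34,16],[36,19],[44,0]]
[[1,19],[5,0],[16,13],[25,0],[34,16],[36,19],[44,0]]
[[1,19],[5,5],[16,13],[25,0],[34,16],[36,19],[44,0]]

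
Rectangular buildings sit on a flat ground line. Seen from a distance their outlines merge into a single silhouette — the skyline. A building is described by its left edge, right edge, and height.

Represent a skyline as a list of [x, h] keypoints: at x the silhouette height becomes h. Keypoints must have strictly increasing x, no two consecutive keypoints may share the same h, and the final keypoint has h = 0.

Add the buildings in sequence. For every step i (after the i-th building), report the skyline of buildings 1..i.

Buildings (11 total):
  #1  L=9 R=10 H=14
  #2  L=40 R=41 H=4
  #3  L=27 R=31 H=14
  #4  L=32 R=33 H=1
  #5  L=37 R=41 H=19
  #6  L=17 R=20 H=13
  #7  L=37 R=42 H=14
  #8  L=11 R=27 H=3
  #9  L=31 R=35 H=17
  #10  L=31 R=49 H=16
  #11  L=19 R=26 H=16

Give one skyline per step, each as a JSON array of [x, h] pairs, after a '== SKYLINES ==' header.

== SKYLINES ==
[[9,14],[10,0]]
[[9,14],[10,0],[40,4],[41,0]]
[[9,14],[10,0],[27,14],[31,0],[40,4],[41,0]]
[[9,14],[10,0],[27,14],[31,0],[32,1],[33,0],[40,4],[41,0]]
[[9,14],[10,0],[27,14],[31,0],[32,1],[33,0],[37,19],[41,0]]
[[9,14],[10,0],[17,13],[20,0],[27,14],[31,0],[32,1],[33,0],[37,19],[41,0]]
[[9,14],[10,0],[17,13],[20,0],[27,14],[31,0],[32,1],[33,0],[37,19],[41,14],[42,0]]
[[9,14],[10,0],[11,3],[17,13],[20,3],[27,14],[31,0],[32,1],[33,0],[37,19],[41,14],[42,0]]
[[9,14],[10,0],[11,3],[17,13],[20,3],[27,14],[31,17],[35,0],[37,19],[41,14],[42,0]]
[[9,14],[10,0],[11,3],[17,13],[20,3],[27,14],[31,17],[35,16],[37,19],[41,16],[49,0]]
[[9,14],[10,0],[11,3],[17,13],[19,16],[26,3],[27,14],[31,17],[35,16],[37,19],[41,16],[49,0]]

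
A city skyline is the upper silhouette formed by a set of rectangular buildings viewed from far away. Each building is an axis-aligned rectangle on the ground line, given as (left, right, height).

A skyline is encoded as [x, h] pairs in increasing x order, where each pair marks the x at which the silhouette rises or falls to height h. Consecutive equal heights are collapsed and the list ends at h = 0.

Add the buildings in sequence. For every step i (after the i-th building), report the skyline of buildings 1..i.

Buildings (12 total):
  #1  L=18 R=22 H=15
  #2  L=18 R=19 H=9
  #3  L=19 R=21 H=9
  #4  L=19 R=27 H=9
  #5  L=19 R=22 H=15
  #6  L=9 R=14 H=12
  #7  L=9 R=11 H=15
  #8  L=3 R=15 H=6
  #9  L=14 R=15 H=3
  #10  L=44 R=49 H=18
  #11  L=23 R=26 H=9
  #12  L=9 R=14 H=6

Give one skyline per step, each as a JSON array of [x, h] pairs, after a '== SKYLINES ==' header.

== SKYLINES ==
[[18,15],[22,0]]
[[18,15],[22,0]]
[[18,15],[22,0]]
[[18,15],[22,9],[27,0]]
[[18,15],[22,9],[27,0]]
[[9,12],[14,0],[18,15],[22,9],[27,0]]
[[9,15],[11,12],[14,0],[18,15],[22,9],[27,0]]
[[3,6],[9,15],[11,12],[14,6],[15,0],[18,15],[22,9],[27,0]]
[[3,6],[9,15],[11,12],[14,6],[15,0],[18,15],[22,9],[27,0]]
[[3,6],[9,15],[11,12],[14,6],[15,0],[18,15],[22,9],[27,0],[44,18],[49,0]]
[[3,6],[9,15],[11,12],[14,6],[15,0],[18,15],[22,9],[27,0],[44,18],[49,0]]
[[3,6],[9,15],[11,12],[14,6],[15,0],[18,15],[22,9],[27,0],[44,18],[49,0]]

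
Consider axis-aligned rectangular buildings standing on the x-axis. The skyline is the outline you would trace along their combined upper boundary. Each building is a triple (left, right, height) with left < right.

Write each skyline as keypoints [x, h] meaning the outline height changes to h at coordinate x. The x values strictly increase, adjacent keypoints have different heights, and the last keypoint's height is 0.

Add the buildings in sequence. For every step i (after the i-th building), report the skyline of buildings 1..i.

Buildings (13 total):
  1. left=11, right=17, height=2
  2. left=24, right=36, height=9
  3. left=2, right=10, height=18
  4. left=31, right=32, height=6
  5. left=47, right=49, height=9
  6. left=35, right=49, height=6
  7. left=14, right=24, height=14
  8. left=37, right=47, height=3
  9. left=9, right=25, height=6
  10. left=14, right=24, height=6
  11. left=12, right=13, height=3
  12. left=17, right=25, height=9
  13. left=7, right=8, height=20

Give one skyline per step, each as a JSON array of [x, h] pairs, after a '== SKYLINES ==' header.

== SKYLINES ==
[[11,2],[17,0]]
[[11,2],[17,0],[24,9],[36,0]]
[[2,18],[10,0],[11,2],[17,0],[24,9],[36,0]]
[[2,18],[10,0],[11,2],[17,0],[24,9],[36,0]]
[[2,18],[10,0],[11,2],[17,0],[24,9],[36,0],[47,9],[49,0]]
[[2,18],[10,0],[11,2],[17,0],[24,9],[36,6],[47,9],[49,0]]
[[2,18],[10,0],[11,2],[14,14],[24,9],[36,6],[47,9],[49,0]]
[[2,18],[10,0],[11,2],[14,14],[24,9],[36,6],[47,9],[49,0]]
[[2,18],[10,6],[14,14],[24,9],[36,6],[47,9],[49,0]]
[[2,18],[10,6],[14,14],[24,9],[36,6],[47,9],[49,0]]
[[2,18],[10,6],[14,14],[24,9],[36,6],[47,9],[49,0]]
[[2,18],[10,6],[14,14],[24,9],[36,6],[47,9],[49,0]]
[[2,18],[7,20],[8,18],[10,6],[14,14],[24,9],[36,6],[47,9],[49,0]]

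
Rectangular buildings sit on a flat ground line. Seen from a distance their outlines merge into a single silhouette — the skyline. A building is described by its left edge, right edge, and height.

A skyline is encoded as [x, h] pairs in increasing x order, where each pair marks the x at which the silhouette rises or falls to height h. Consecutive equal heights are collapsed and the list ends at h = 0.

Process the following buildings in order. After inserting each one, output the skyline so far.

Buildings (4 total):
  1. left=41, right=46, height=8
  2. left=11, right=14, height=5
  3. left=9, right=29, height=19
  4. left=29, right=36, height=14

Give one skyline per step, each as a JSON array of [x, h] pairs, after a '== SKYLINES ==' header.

== SKYLINES ==
[[41,8],[46,0]]
[[11,5],[14,0],[41,8],[46,0]]
[[9,19],[29,0],[41,8],[46,0]]
[[9,19],[29,14],[36,0],[41,8],[46,0]]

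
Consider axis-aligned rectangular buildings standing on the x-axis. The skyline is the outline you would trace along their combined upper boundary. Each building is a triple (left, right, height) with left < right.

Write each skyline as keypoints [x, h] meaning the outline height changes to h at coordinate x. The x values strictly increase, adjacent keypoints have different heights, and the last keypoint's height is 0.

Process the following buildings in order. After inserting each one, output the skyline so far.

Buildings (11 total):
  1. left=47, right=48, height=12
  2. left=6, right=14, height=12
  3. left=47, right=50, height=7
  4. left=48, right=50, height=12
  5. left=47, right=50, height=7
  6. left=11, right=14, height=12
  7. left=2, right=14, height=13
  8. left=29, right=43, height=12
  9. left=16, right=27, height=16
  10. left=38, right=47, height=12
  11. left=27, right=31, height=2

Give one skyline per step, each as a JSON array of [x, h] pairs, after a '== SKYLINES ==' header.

== SKYLINES ==
[[47,12],[48,0]]
[[6,12],[14,0],[47,12],[48,0]]
[[6,12],[14,0],[47,12],[48,7],[50,0]]
[[6,12],[14,0],[47,12],[50,0]]
[[6,12],[14,0],[47,12],[50,0]]
[[6,12],[14,0],[47,12],[50,0]]
[[2,13],[14,0],[47,12],[50,0]]
[[2,13],[14,0],[29,12],[43,0],[47,12],[50,0]]
[[2,13],[14,0],[16,16],[27,0],[29,12],[43,0],[47,12],[50,0]]
[[2,13],[14,0],[16,16],[27,0],[29,12],[50,0]]
[[2,13],[14,0],[16,16],[27,2],[29,12],[50,0]]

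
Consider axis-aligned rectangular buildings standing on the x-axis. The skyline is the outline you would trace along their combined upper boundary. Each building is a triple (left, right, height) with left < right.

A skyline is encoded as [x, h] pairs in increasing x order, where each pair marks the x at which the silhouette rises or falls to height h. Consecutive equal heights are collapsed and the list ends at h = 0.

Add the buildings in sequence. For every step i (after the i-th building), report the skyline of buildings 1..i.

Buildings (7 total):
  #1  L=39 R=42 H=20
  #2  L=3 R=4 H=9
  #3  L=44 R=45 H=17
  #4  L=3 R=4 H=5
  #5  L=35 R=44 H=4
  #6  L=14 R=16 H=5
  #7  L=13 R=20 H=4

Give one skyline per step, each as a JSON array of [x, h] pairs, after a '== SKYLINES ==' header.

== SKYLINES ==
[[39,20],[42,0]]
[[3,9],[4,0],[39,20],[42,0]]
[[3,9],[4,0],[39,20],[42,0],[44,17],[45,0]]
[[3,9],[4,0],[39,20],[42,0],[44,17],[45,0]]
[[3,9],[4,0],[35,4],[39,20],[42,4],[44,17],[45,0]]
[[3,9],[4,0],[14,5],[16,0],[35,4],[39,20],[42,4],[44,17],[45,0]]
[[3,9],[4,0],[13,4],[14,5],[16,4],[20,0],[35,4],[39,20],[42,4],[44,17],[45,0]]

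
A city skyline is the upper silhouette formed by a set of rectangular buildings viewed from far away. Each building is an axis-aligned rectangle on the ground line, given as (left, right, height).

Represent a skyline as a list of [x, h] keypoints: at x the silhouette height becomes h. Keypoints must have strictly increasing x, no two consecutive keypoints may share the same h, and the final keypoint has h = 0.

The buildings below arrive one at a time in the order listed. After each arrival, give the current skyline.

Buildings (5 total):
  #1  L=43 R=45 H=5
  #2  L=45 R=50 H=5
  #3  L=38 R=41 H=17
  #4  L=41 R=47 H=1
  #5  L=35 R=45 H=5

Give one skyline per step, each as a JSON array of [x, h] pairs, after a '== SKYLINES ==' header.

== SKYLINES ==
[[43,5],[45,0]]
[[43,5],[50,0]]
[[38,17],[41,0],[43,5],[50,0]]
[[38,17],[41,1],[43,5],[50,0]]
[[35,5],[38,17],[41,5],[50,0]]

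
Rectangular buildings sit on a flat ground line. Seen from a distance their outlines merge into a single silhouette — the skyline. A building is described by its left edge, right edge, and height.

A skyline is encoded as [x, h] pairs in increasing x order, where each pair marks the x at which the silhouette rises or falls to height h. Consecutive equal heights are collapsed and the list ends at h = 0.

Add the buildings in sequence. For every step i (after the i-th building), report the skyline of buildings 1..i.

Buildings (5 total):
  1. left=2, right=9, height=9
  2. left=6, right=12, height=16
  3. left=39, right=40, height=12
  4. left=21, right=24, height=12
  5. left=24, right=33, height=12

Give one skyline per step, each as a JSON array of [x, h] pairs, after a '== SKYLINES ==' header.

== SKYLINES ==
[[2,9],[9,0]]
[[2,9],[6,16],[12,0]]
[[2,9],[6,16],[12,0],[39,12],[40,0]]
[[2,9],[6,16],[12,0],[21,12],[24,0],[39,12],[40,0]]
[[2,9],[6,16],[12,0],[21,12],[33,0],[39,12],[40,0]]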